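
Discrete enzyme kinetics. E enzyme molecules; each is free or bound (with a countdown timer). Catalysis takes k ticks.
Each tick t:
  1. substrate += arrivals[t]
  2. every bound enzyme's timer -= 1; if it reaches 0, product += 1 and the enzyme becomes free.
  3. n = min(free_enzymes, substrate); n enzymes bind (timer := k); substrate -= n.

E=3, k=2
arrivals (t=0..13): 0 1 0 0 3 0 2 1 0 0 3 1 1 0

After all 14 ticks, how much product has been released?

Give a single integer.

t=0: arr=0 -> substrate=0 bound=0 product=0
t=1: arr=1 -> substrate=0 bound=1 product=0
t=2: arr=0 -> substrate=0 bound=1 product=0
t=3: arr=0 -> substrate=0 bound=0 product=1
t=4: arr=3 -> substrate=0 bound=3 product=1
t=5: arr=0 -> substrate=0 bound=3 product=1
t=6: arr=2 -> substrate=0 bound=2 product=4
t=7: arr=1 -> substrate=0 bound=3 product=4
t=8: arr=0 -> substrate=0 bound=1 product=6
t=9: arr=0 -> substrate=0 bound=0 product=7
t=10: arr=3 -> substrate=0 bound=3 product=7
t=11: arr=1 -> substrate=1 bound=3 product=7
t=12: arr=1 -> substrate=0 bound=2 product=10
t=13: arr=0 -> substrate=0 bound=2 product=10

Answer: 10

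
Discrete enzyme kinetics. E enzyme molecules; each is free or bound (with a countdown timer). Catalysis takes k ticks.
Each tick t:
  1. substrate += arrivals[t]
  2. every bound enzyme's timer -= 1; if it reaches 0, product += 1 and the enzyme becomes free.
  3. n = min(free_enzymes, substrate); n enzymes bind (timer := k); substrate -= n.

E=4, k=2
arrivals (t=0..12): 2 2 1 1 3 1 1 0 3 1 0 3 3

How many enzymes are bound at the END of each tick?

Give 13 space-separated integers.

Answer: 2 4 3 2 4 4 2 1 3 4 1 3 4

Derivation:
t=0: arr=2 -> substrate=0 bound=2 product=0
t=1: arr=2 -> substrate=0 bound=4 product=0
t=2: arr=1 -> substrate=0 bound=3 product=2
t=3: arr=1 -> substrate=0 bound=2 product=4
t=4: arr=3 -> substrate=0 bound=4 product=5
t=5: arr=1 -> substrate=0 bound=4 product=6
t=6: arr=1 -> substrate=0 bound=2 product=9
t=7: arr=0 -> substrate=0 bound=1 product=10
t=8: arr=3 -> substrate=0 bound=3 product=11
t=9: arr=1 -> substrate=0 bound=4 product=11
t=10: arr=0 -> substrate=0 bound=1 product=14
t=11: arr=3 -> substrate=0 bound=3 product=15
t=12: arr=3 -> substrate=2 bound=4 product=15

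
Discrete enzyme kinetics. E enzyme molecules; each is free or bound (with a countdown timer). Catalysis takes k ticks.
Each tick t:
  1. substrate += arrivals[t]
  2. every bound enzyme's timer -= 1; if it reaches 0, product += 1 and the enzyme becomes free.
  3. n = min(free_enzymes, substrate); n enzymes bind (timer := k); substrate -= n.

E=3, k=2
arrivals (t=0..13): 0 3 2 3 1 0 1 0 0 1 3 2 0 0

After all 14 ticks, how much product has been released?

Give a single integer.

Answer: 14

Derivation:
t=0: arr=0 -> substrate=0 bound=0 product=0
t=1: arr=3 -> substrate=0 bound=3 product=0
t=2: arr=2 -> substrate=2 bound=3 product=0
t=3: arr=3 -> substrate=2 bound=3 product=3
t=4: arr=1 -> substrate=3 bound=3 product=3
t=5: arr=0 -> substrate=0 bound=3 product=6
t=6: arr=1 -> substrate=1 bound=3 product=6
t=7: arr=0 -> substrate=0 bound=1 product=9
t=8: arr=0 -> substrate=0 bound=1 product=9
t=9: arr=1 -> substrate=0 bound=1 product=10
t=10: arr=3 -> substrate=1 bound=3 product=10
t=11: arr=2 -> substrate=2 bound=3 product=11
t=12: arr=0 -> substrate=0 bound=3 product=13
t=13: arr=0 -> substrate=0 bound=2 product=14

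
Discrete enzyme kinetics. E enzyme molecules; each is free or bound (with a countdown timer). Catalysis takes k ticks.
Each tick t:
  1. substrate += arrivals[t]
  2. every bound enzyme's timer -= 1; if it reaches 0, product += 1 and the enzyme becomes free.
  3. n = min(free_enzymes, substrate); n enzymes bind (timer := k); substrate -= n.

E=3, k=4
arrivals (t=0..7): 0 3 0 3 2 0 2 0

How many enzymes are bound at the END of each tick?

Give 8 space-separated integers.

t=0: arr=0 -> substrate=0 bound=0 product=0
t=1: arr=3 -> substrate=0 bound=3 product=0
t=2: arr=0 -> substrate=0 bound=3 product=0
t=3: arr=3 -> substrate=3 bound=3 product=0
t=4: arr=2 -> substrate=5 bound=3 product=0
t=5: arr=0 -> substrate=2 bound=3 product=3
t=6: arr=2 -> substrate=4 bound=3 product=3
t=7: arr=0 -> substrate=4 bound=3 product=3

Answer: 0 3 3 3 3 3 3 3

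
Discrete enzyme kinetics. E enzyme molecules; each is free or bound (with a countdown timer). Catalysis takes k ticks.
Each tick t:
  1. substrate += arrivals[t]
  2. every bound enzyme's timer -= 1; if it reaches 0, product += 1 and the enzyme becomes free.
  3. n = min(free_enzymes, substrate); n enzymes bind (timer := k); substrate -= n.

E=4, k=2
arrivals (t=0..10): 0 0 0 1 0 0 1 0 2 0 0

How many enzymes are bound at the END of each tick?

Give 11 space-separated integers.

Answer: 0 0 0 1 1 0 1 1 2 2 0

Derivation:
t=0: arr=0 -> substrate=0 bound=0 product=0
t=1: arr=0 -> substrate=0 bound=0 product=0
t=2: arr=0 -> substrate=0 bound=0 product=0
t=3: arr=1 -> substrate=0 bound=1 product=0
t=4: arr=0 -> substrate=0 bound=1 product=0
t=5: arr=0 -> substrate=0 bound=0 product=1
t=6: arr=1 -> substrate=0 bound=1 product=1
t=7: arr=0 -> substrate=0 bound=1 product=1
t=8: arr=2 -> substrate=0 bound=2 product=2
t=9: arr=0 -> substrate=0 bound=2 product=2
t=10: arr=0 -> substrate=0 bound=0 product=4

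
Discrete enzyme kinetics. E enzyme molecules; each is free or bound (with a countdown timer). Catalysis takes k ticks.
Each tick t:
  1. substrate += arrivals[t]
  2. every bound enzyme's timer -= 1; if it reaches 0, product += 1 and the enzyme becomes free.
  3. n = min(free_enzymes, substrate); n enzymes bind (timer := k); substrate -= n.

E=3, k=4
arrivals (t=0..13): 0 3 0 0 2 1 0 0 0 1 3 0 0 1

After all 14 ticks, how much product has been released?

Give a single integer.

Answer: 7

Derivation:
t=0: arr=0 -> substrate=0 bound=0 product=0
t=1: arr=3 -> substrate=0 bound=3 product=0
t=2: arr=0 -> substrate=0 bound=3 product=0
t=3: arr=0 -> substrate=0 bound=3 product=0
t=4: arr=2 -> substrate=2 bound=3 product=0
t=5: arr=1 -> substrate=0 bound=3 product=3
t=6: arr=0 -> substrate=0 bound=3 product=3
t=7: arr=0 -> substrate=0 bound=3 product=3
t=8: arr=0 -> substrate=0 bound=3 product=3
t=9: arr=1 -> substrate=0 bound=1 product=6
t=10: arr=3 -> substrate=1 bound=3 product=6
t=11: arr=0 -> substrate=1 bound=3 product=6
t=12: arr=0 -> substrate=1 bound=3 product=6
t=13: arr=1 -> substrate=1 bound=3 product=7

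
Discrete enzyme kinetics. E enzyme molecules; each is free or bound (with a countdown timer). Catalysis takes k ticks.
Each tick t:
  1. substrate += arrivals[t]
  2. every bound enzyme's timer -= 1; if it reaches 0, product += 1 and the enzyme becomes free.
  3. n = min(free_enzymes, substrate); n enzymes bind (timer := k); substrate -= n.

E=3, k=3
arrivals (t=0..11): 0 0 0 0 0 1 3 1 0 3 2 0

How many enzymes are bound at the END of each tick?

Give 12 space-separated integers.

t=0: arr=0 -> substrate=0 bound=0 product=0
t=1: arr=0 -> substrate=0 bound=0 product=0
t=2: arr=0 -> substrate=0 bound=0 product=0
t=3: arr=0 -> substrate=0 bound=0 product=0
t=4: arr=0 -> substrate=0 bound=0 product=0
t=5: arr=1 -> substrate=0 bound=1 product=0
t=6: arr=3 -> substrate=1 bound=3 product=0
t=7: arr=1 -> substrate=2 bound=3 product=0
t=8: arr=0 -> substrate=1 bound=3 product=1
t=9: arr=3 -> substrate=2 bound=3 product=3
t=10: arr=2 -> substrate=4 bound=3 product=3
t=11: arr=0 -> substrate=3 bound=3 product=4

Answer: 0 0 0 0 0 1 3 3 3 3 3 3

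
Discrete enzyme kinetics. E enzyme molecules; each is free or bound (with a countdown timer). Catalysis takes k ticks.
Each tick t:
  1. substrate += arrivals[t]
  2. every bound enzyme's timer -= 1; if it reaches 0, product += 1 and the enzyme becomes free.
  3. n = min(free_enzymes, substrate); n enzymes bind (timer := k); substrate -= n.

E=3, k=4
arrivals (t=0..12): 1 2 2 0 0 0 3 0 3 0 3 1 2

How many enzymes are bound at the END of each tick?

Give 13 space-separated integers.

t=0: arr=1 -> substrate=0 bound=1 product=0
t=1: arr=2 -> substrate=0 bound=3 product=0
t=2: arr=2 -> substrate=2 bound=3 product=0
t=3: arr=0 -> substrate=2 bound=3 product=0
t=4: arr=0 -> substrate=1 bound=3 product=1
t=5: arr=0 -> substrate=0 bound=2 product=3
t=6: arr=3 -> substrate=2 bound=3 product=3
t=7: arr=0 -> substrate=2 bound=3 product=3
t=8: arr=3 -> substrate=4 bound=3 product=4
t=9: arr=0 -> substrate=3 bound=3 product=5
t=10: arr=3 -> substrate=5 bound=3 product=6
t=11: arr=1 -> substrate=6 bound=3 product=6
t=12: arr=2 -> substrate=7 bound=3 product=7

Answer: 1 3 3 3 3 2 3 3 3 3 3 3 3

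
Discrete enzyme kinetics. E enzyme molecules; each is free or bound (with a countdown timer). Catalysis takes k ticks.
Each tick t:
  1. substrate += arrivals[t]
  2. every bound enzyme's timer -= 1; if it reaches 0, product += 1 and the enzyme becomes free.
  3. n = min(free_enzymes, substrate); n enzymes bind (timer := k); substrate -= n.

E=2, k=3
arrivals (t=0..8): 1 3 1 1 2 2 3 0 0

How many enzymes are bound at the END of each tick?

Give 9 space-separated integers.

t=0: arr=1 -> substrate=0 bound=1 product=0
t=1: arr=3 -> substrate=2 bound=2 product=0
t=2: arr=1 -> substrate=3 bound=2 product=0
t=3: arr=1 -> substrate=3 bound=2 product=1
t=4: arr=2 -> substrate=4 bound=2 product=2
t=5: arr=2 -> substrate=6 bound=2 product=2
t=6: arr=3 -> substrate=8 bound=2 product=3
t=7: arr=0 -> substrate=7 bound=2 product=4
t=8: arr=0 -> substrate=7 bound=2 product=4

Answer: 1 2 2 2 2 2 2 2 2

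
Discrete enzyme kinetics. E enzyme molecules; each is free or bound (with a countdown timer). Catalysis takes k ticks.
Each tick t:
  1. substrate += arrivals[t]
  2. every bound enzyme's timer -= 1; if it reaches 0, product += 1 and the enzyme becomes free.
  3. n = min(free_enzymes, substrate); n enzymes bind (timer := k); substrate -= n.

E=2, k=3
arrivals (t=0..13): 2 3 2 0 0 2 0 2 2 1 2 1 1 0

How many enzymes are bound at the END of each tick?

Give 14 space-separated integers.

Answer: 2 2 2 2 2 2 2 2 2 2 2 2 2 2

Derivation:
t=0: arr=2 -> substrate=0 bound=2 product=0
t=1: arr=3 -> substrate=3 bound=2 product=0
t=2: arr=2 -> substrate=5 bound=2 product=0
t=3: arr=0 -> substrate=3 bound=2 product=2
t=4: arr=0 -> substrate=3 bound=2 product=2
t=5: arr=2 -> substrate=5 bound=2 product=2
t=6: arr=0 -> substrate=3 bound=2 product=4
t=7: arr=2 -> substrate=5 bound=2 product=4
t=8: arr=2 -> substrate=7 bound=2 product=4
t=9: arr=1 -> substrate=6 bound=2 product=6
t=10: arr=2 -> substrate=8 bound=2 product=6
t=11: arr=1 -> substrate=9 bound=2 product=6
t=12: arr=1 -> substrate=8 bound=2 product=8
t=13: arr=0 -> substrate=8 bound=2 product=8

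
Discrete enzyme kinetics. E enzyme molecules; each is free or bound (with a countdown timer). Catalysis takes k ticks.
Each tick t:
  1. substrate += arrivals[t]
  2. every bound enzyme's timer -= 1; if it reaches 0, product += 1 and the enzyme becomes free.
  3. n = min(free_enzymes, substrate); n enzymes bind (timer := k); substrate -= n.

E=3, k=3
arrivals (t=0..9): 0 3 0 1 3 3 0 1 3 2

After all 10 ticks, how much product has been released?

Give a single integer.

t=0: arr=0 -> substrate=0 bound=0 product=0
t=1: arr=3 -> substrate=0 bound=3 product=0
t=2: arr=0 -> substrate=0 bound=3 product=0
t=3: arr=1 -> substrate=1 bound=3 product=0
t=4: arr=3 -> substrate=1 bound=3 product=3
t=5: arr=3 -> substrate=4 bound=3 product=3
t=6: arr=0 -> substrate=4 bound=3 product=3
t=7: arr=1 -> substrate=2 bound=3 product=6
t=8: arr=3 -> substrate=5 bound=3 product=6
t=9: arr=2 -> substrate=7 bound=3 product=6

Answer: 6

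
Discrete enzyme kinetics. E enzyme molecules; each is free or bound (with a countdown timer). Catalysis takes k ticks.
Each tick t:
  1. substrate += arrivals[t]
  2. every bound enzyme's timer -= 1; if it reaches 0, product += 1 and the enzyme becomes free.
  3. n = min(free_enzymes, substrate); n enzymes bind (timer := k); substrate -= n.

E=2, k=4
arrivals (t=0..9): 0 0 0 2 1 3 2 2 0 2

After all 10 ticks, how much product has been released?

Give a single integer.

Answer: 2

Derivation:
t=0: arr=0 -> substrate=0 bound=0 product=0
t=1: arr=0 -> substrate=0 bound=0 product=0
t=2: arr=0 -> substrate=0 bound=0 product=0
t=3: arr=2 -> substrate=0 bound=2 product=0
t=4: arr=1 -> substrate=1 bound=2 product=0
t=5: arr=3 -> substrate=4 bound=2 product=0
t=6: arr=2 -> substrate=6 bound=2 product=0
t=7: arr=2 -> substrate=6 bound=2 product=2
t=8: arr=0 -> substrate=6 bound=2 product=2
t=9: arr=2 -> substrate=8 bound=2 product=2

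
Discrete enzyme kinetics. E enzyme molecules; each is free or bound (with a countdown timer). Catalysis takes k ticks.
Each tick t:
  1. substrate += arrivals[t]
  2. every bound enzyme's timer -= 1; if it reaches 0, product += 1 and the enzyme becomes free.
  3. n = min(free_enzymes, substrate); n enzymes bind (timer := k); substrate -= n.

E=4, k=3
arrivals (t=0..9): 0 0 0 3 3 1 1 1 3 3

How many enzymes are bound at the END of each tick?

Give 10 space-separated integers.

t=0: arr=0 -> substrate=0 bound=0 product=0
t=1: arr=0 -> substrate=0 bound=0 product=0
t=2: arr=0 -> substrate=0 bound=0 product=0
t=3: arr=3 -> substrate=0 bound=3 product=0
t=4: arr=3 -> substrate=2 bound=4 product=0
t=5: arr=1 -> substrate=3 bound=4 product=0
t=6: arr=1 -> substrate=1 bound=4 product=3
t=7: arr=1 -> substrate=1 bound=4 product=4
t=8: arr=3 -> substrate=4 bound=4 product=4
t=9: arr=3 -> substrate=4 bound=4 product=7

Answer: 0 0 0 3 4 4 4 4 4 4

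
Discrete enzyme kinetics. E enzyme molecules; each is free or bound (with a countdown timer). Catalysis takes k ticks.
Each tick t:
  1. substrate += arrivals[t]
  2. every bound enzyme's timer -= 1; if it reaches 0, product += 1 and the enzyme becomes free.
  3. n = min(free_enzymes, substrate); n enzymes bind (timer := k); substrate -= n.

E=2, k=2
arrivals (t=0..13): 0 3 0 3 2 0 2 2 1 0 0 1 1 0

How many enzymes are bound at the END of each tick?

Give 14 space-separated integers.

t=0: arr=0 -> substrate=0 bound=0 product=0
t=1: arr=3 -> substrate=1 bound=2 product=0
t=2: arr=0 -> substrate=1 bound=2 product=0
t=3: arr=3 -> substrate=2 bound=2 product=2
t=4: arr=2 -> substrate=4 bound=2 product=2
t=5: arr=0 -> substrate=2 bound=2 product=4
t=6: arr=2 -> substrate=4 bound=2 product=4
t=7: arr=2 -> substrate=4 bound=2 product=6
t=8: arr=1 -> substrate=5 bound=2 product=6
t=9: arr=0 -> substrate=3 bound=2 product=8
t=10: arr=0 -> substrate=3 bound=2 product=8
t=11: arr=1 -> substrate=2 bound=2 product=10
t=12: arr=1 -> substrate=3 bound=2 product=10
t=13: arr=0 -> substrate=1 bound=2 product=12

Answer: 0 2 2 2 2 2 2 2 2 2 2 2 2 2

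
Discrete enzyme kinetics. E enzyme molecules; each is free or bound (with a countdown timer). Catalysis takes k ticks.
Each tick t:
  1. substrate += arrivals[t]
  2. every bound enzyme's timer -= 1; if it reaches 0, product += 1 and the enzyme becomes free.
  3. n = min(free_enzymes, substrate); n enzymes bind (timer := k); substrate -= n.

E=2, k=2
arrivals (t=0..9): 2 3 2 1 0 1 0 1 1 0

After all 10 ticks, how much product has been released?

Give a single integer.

t=0: arr=2 -> substrate=0 bound=2 product=0
t=1: arr=3 -> substrate=3 bound=2 product=0
t=2: arr=2 -> substrate=3 bound=2 product=2
t=3: arr=1 -> substrate=4 bound=2 product=2
t=4: arr=0 -> substrate=2 bound=2 product=4
t=5: arr=1 -> substrate=3 bound=2 product=4
t=6: arr=0 -> substrate=1 bound=2 product=6
t=7: arr=1 -> substrate=2 bound=2 product=6
t=8: arr=1 -> substrate=1 bound=2 product=8
t=9: arr=0 -> substrate=1 bound=2 product=8

Answer: 8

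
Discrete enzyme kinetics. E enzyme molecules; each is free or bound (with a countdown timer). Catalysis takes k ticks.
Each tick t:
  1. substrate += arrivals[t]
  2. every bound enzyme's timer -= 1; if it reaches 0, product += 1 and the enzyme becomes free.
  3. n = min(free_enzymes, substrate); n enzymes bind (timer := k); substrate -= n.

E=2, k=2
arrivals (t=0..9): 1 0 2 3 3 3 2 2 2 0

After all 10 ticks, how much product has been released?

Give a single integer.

Answer: 7

Derivation:
t=0: arr=1 -> substrate=0 bound=1 product=0
t=1: arr=0 -> substrate=0 bound=1 product=0
t=2: arr=2 -> substrate=0 bound=2 product=1
t=3: arr=3 -> substrate=3 bound=2 product=1
t=4: arr=3 -> substrate=4 bound=2 product=3
t=5: arr=3 -> substrate=7 bound=2 product=3
t=6: arr=2 -> substrate=7 bound=2 product=5
t=7: arr=2 -> substrate=9 bound=2 product=5
t=8: arr=2 -> substrate=9 bound=2 product=7
t=9: arr=0 -> substrate=9 bound=2 product=7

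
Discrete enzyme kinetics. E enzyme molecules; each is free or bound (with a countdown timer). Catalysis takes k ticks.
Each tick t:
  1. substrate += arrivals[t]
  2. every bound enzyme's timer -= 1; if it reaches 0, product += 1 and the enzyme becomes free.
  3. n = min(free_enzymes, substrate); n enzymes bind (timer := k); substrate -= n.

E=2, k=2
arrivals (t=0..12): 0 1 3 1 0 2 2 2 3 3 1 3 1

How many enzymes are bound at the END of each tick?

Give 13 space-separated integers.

Answer: 0 1 2 2 2 2 2 2 2 2 2 2 2

Derivation:
t=0: arr=0 -> substrate=0 bound=0 product=0
t=1: arr=1 -> substrate=0 bound=1 product=0
t=2: arr=3 -> substrate=2 bound=2 product=0
t=3: arr=1 -> substrate=2 bound=2 product=1
t=4: arr=0 -> substrate=1 bound=2 product=2
t=5: arr=2 -> substrate=2 bound=2 product=3
t=6: arr=2 -> substrate=3 bound=2 product=4
t=7: arr=2 -> substrate=4 bound=2 product=5
t=8: arr=3 -> substrate=6 bound=2 product=6
t=9: arr=3 -> substrate=8 bound=2 product=7
t=10: arr=1 -> substrate=8 bound=2 product=8
t=11: arr=3 -> substrate=10 bound=2 product=9
t=12: arr=1 -> substrate=10 bound=2 product=10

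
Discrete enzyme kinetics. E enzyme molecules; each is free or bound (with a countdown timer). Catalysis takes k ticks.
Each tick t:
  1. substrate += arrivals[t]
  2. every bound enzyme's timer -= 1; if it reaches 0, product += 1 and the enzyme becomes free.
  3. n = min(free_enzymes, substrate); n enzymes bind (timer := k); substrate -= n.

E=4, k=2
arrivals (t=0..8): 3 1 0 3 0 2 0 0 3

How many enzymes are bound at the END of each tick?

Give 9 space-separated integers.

Answer: 3 4 1 3 3 2 2 0 3

Derivation:
t=0: arr=3 -> substrate=0 bound=3 product=0
t=1: arr=1 -> substrate=0 bound=4 product=0
t=2: arr=0 -> substrate=0 bound=1 product=3
t=3: arr=3 -> substrate=0 bound=3 product=4
t=4: arr=0 -> substrate=0 bound=3 product=4
t=5: arr=2 -> substrate=0 bound=2 product=7
t=6: arr=0 -> substrate=0 bound=2 product=7
t=7: arr=0 -> substrate=0 bound=0 product=9
t=8: arr=3 -> substrate=0 bound=3 product=9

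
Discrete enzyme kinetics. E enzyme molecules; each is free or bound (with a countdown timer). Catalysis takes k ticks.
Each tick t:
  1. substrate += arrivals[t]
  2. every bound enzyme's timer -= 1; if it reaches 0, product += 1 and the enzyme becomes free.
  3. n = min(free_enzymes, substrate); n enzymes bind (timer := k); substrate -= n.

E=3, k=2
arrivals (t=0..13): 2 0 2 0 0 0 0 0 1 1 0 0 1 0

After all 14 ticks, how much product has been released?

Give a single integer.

t=0: arr=2 -> substrate=0 bound=2 product=0
t=1: arr=0 -> substrate=0 bound=2 product=0
t=2: arr=2 -> substrate=0 bound=2 product=2
t=3: arr=0 -> substrate=0 bound=2 product=2
t=4: arr=0 -> substrate=0 bound=0 product=4
t=5: arr=0 -> substrate=0 bound=0 product=4
t=6: arr=0 -> substrate=0 bound=0 product=4
t=7: arr=0 -> substrate=0 bound=0 product=4
t=8: arr=1 -> substrate=0 bound=1 product=4
t=9: arr=1 -> substrate=0 bound=2 product=4
t=10: arr=0 -> substrate=0 bound=1 product=5
t=11: arr=0 -> substrate=0 bound=0 product=6
t=12: arr=1 -> substrate=0 bound=1 product=6
t=13: arr=0 -> substrate=0 bound=1 product=6

Answer: 6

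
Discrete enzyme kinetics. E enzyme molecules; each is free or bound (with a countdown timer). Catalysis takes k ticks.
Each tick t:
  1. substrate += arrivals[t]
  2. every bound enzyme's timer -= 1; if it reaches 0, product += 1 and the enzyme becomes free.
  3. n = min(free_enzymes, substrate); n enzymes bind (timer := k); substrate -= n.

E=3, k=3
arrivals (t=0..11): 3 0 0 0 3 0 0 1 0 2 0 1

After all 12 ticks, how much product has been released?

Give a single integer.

Answer: 7

Derivation:
t=0: arr=3 -> substrate=0 bound=3 product=0
t=1: arr=0 -> substrate=0 bound=3 product=0
t=2: arr=0 -> substrate=0 bound=3 product=0
t=3: arr=0 -> substrate=0 bound=0 product=3
t=4: arr=3 -> substrate=0 bound=3 product=3
t=5: arr=0 -> substrate=0 bound=3 product=3
t=6: arr=0 -> substrate=0 bound=3 product=3
t=7: arr=1 -> substrate=0 bound=1 product=6
t=8: arr=0 -> substrate=0 bound=1 product=6
t=9: arr=2 -> substrate=0 bound=3 product=6
t=10: arr=0 -> substrate=0 bound=2 product=7
t=11: arr=1 -> substrate=0 bound=3 product=7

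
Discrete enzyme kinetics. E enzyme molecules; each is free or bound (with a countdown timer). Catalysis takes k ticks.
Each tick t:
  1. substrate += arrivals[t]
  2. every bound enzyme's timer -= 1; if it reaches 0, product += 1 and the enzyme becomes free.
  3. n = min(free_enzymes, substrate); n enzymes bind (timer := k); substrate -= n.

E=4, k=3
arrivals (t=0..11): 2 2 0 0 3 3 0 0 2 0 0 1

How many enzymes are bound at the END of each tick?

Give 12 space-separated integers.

Answer: 2 4 4 2 3 4 4 3 4 4 2 1

Derivation:
t=0: arr=2 -> substrate=0 bound=2 product=0
t=1: arr=2 -> substrate=0 bound=4 product=0
t=2: arr=0 -> substrate=0 bound=4 product=0
t=3: arr=0 -> substrate=0 bound=2 product=2
t=4: arr=3 -> substrate=0 bound=3 product=4
t=5: arr=3 -> substrate=2 bound=4 product=4
t=6: arr=0 -> substrate=2 bound=4 product=4
t=7: arr=0 -> substrate=0 bound=3 product=7
t=8: arr=2 -> substrate=0 bound=4 product=8
t=9: arr=0 -> substrate=0 bound=4 product=8
t=10: arr=0 -> substrate=0 bound=2 product=10
t=11: arr=1 -> substrate=0 bound=1 product=12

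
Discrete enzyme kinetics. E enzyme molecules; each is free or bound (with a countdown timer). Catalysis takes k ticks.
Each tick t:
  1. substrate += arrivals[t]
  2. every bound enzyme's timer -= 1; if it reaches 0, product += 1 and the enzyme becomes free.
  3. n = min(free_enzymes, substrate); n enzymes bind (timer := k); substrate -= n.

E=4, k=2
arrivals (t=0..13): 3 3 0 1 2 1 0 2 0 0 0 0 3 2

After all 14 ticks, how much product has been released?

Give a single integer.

t=0: arr=3 -> substrate=0 bound=3 product=0
t=1: arr=3 -> substrate=2 bound=4 product=0
t=2: arr=0 -> substrate=0 bound=3 product=3
t=3: arr=1 -> substrate=0 bound=3 product=4
t=4: arr=2 -> substrate=0 bound=3 product=6
t=5: arr=1 -> substrate=0 bound=3 product=7
t=6: arr=0 -> substrate=0 bound=1 product=9
t=7: arr=2 -> substrate=0 bound=2 product=10
t=8: arr=0 -> substrate=0 bound=2 product=10
t=9: arr=0 -> substrate=0 bound=0 product=12
t=10: arr=0 -> substrate=0 bound=0 product=12
t=11: arr=0 -> substrate=0 bound=0 product=12
t=12: arr=3 -> substrate=0 bound=3 product=12
t=13: arr=2 -> substrate=1 bound=4 product=12

Answer: 12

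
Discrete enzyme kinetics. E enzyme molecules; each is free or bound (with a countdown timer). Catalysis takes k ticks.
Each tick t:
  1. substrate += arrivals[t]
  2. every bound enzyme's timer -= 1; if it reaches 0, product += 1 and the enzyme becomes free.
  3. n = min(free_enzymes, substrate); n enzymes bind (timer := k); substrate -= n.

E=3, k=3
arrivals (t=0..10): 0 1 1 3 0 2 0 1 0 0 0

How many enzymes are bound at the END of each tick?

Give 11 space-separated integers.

Answer: 0 1 2 3 3 3 3 3 3 2 1

Derivation:
t=0: arr=0 -> substrate=0 bound=0 product=0
t=1: arr=1 -> substrate=0 bound=1 product=0
t=2: arr=1 -> substrate=0 bound=2 product=0
t=3: arr=3 -> substrate=2 bound=3 product=0
t=4: arr=0 -> substrate=1 bound=3 product=1
t=5: arr=2 -> substrate=2 bound=3 product=2
t=6: arr=0 -> substrate=1 bound=3 product=3
t=7: arr=1 -> substrate=1 bound=3 product=4
t=8: arr=0 -> substrate=0 bound=3 product=5
t=9: arr=0 -> substrate=0 bound=2 product=6
t=10: arr=0 -> substrate=0 bound=1 product=7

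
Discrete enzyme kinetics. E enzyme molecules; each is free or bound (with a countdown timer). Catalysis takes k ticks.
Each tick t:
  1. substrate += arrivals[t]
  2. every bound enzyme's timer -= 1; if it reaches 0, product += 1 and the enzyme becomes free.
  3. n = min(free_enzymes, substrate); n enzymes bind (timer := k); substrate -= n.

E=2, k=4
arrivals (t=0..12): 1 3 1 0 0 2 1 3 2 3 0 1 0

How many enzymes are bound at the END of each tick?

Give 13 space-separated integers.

t=0: arr=1 -> substrate=0 bound=1 product=0
t=1: arr=3 -> substrate=2 bound=2 product=0
t=2: arr=1 -> substrate=3 bound=2 product=0
t=3: arr=0 -> substrate=3 bound=2 product=0
t=4: arr=0 -> substrate=2 bound=2 product=1
t=5: arr=2 -> substrate=3 bound=2 product=2
t=6: arr=1 -> substrate=4 bound=2 product=2
t=7: arr=3 -> substrate=7 bound=2 product=2
t=8: arr=2 -> substrate=8 bound=2 product=3
t=9: arr=3 -> substrate=10 bound=2 product=4
t=10: arr=0 -> substrate=10 bound=2 product=4
t=11: arr=1 -> substrate=11 bound=2 product=4
t=12: arr=0 -> substrate=10 bound=2 product=5

Answer: 1 2 2 2 2 2 2 2 2 2 2 2 2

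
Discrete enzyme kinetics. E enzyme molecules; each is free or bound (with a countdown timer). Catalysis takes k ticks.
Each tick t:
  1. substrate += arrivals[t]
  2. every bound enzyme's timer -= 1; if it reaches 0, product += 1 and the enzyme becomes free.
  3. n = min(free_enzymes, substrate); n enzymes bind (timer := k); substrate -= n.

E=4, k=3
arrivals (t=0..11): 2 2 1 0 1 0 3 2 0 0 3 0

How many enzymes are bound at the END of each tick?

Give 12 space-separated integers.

t=0: arr=2 -> substrate=0 bound=2 product=0
t=1: arr=2 -> substrate=0 bound=4 product=0
t=2: arr=1 -> substrate=1 bound=4 product=0
t=3: arr=0 -> substrate=0 bound=3 product=2
t=4: arr=1 -> substrate=0 bound=2 product=4
t=5: arr=0 -> substrate=0 bound=2 product=4
t=6: arr=3 -> substrate=0 bound=4 product=5
t=7: arr=2 -> substrate=1 bound=4 product=6
t=8: arr=0 -> substrate=1 bound=4 product=6
t=9: arr=0 -> substrate=0 bound=2 product=9
t=10: arr=3 -> substrate=0 bound=4 product=10
t=11: arr=0 -> substrate=0 bound=4 product=10

Answer: 2 4 4 3 2 2 4 4 4 2 4 4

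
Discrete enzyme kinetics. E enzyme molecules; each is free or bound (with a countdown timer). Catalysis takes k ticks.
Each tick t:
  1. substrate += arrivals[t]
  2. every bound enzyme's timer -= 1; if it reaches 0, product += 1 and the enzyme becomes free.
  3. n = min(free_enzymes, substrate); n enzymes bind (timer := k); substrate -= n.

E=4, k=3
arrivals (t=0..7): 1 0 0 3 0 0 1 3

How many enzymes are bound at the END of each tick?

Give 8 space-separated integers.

Answer: 1 1 1 3 3 3 1 4

Derivation:
t=0: arr=1 -> substrate=0 bound=1 product=0
t=1: arr=0 -> substrate=0 bound=1 product=0
t=2: arr=0 -> substrate=0 bound=1 product=0
t=3: arr=3 -> substrate=0 bound=3 product=1
t=4: arr=0 -> substrate=0 bound=3 product=1
t=5: arr=0 -> substrate=0 bound=3 product=1
t=6: arr=1 -> substrate=0 bound=1 product=4
t=7: arr=3 -> substrate=0 bound=4 product=4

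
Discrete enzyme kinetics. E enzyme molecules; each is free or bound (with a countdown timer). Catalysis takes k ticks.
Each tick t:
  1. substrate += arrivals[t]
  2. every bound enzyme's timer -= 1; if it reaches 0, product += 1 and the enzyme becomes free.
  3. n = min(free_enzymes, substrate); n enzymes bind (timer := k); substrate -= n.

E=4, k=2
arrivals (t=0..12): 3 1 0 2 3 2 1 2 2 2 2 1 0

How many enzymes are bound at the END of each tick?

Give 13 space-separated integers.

t=0: arr=3 -> substrate=0 bound=3 product=0
t=1: arr=1 -> substrate=0 bound=4 product=0
t=2: arr=0 -> substrate=0 bound=1 product=3
t=3: arr=2 -> substrate=0 bound=2 product=4
t=4: arr=3 -> substrate=1 bound=4 product=4
t=5: arr=2 -> substrate=1 bound=4 product=6
t=6: arr=1 -> substrate=0 bound=4 product=8
t=7: arr=2 -> substrate=0 bound=4 product=10
t=8: arr=2 -> substrate=0 bound=4 product=12
t=9: arr=2 -> substrate=0 bound=4 product=14
t=10: arr=2 -> substrate=0 bound=4 product=16
t=11: arr=1 -> substrate=0 bound=3 product=18
t=12: arr=0 -> substrate=0 bound=1 product=20

Answer: 3 4 1 2 4 4 4 4 4 4 4 3 1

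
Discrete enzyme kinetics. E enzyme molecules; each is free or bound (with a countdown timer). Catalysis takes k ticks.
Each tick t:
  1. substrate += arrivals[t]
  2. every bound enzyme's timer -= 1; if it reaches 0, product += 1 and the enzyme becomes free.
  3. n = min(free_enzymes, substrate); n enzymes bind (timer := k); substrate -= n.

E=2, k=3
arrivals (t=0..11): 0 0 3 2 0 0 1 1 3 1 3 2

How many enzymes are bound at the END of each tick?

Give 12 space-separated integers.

t=0: arr=0 -> substrate=0 bound=0 product=0
t=1: arr=0 -> substrate=0 bound=0 product=0
t=2: arr=3 -> substrate=1 bound=2 product=0
t=3: arr=2 -> substrate=3 bound=2 product=0
t=4: arr=0 -> substrate=3 bound=2 product=0
t=5: arr=0 -> substrate=1 bound=2 product=2
t=6: arr=1 -> substrate=2 bound=2 product=2
t=7: arr=1 -> substrate=3 bound=2 product=2
t=8: arr=3 -> substrate=4 bound=2 product=4
t=9: arr=1 -> substrate=5 bound=2 product=4
t=10: arr=3 -> substrate=8 bound=2 product=4
t=11: arr=2 -> substrate=8 bound=2 product=6

Answer: 0 0 2 2 2 2 2 2 2 2 2 2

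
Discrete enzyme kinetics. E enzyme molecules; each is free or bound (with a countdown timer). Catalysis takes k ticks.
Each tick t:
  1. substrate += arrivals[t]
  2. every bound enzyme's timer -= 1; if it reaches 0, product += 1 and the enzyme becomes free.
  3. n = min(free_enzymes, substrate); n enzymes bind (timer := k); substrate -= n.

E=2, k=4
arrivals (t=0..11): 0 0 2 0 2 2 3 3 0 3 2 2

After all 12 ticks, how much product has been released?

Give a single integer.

Answer: 4

Derivation:
t=0: arr=0 -> substrate=0 bound=0 product=0
t=1: arr=0 -> substrate=0 bound=0 product=0
t=2: arr=2 -> substrate=0 bound=2 product=0
t=3: arr=0 -> substrate=0 bound=2 product=0
t=4: arr=2 -> substrate=2 bound=2 product=0
t=5: arr=2 -> substrate=4 bound=2 product=0
t=6: arr=3 -> substrate=5 bound=2 product=2
t=7: arr=3 -> substrate=8 bound=2 product=2
t=8: arr=0 -> substrate=8 bound=2 product=2
t=9: arr=3 -> substrate=11 bound=2 product=2
t=10: arr=2 -> substrate=11 bound=2 product=4
t=11: arr=2 -> substrate=13 bound=2 product=4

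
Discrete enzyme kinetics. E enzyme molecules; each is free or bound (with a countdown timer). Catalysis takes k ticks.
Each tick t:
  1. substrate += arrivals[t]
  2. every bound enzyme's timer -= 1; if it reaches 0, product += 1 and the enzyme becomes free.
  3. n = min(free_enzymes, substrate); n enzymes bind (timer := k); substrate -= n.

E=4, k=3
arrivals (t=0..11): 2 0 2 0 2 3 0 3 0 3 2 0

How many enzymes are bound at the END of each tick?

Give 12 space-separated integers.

Answer: 2 2 4 2 4 4 4 4 4 4 4 4

Derivation:
t=0: arr=2 -> substrate=0 bound=2 product=0
t=1: arr=0 -> substrate=0 bound=2 product=0
t=2: arr=2 -> substrate=0 bound=4 product=0
t=3: arr=0 -> substrate=0 bound=2 product=2
t=4: arr=2 -> substrate=0 bound=4 product=2
t=5: arr=3 -> substrate=1 bound=4 product=4
t=6: arr=0 -> substrate=1 bound=4 product=4
t=7: arr=3 -> substrate=2 bound=4 product=6
t=8: arr=0 -> substrate=0 bound=4 product=8
t=9: arr=3 -> substrate=3 bound=4 product=8
t=10: arr=2 -> substrate=3 bound=4 product=10
t=11: arr=0 -> substrate=1 bound=4 product=12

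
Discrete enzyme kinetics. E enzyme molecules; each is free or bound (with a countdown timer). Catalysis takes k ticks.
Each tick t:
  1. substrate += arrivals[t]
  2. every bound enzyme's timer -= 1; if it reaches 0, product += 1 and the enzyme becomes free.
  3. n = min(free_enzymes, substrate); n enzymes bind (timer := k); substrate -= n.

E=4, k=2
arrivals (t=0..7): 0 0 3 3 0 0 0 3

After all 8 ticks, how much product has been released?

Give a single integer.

t=0: arr=0 -> substrate=0 bound=0 product=0
t=1: arr=0 -> substrate=0 bound=0 product=0
t=2: arr=3 -> substrate=0 bound=3 product=0
t=3: arr=3 -> substrate=2 bound=4 product=0
t=4: arr=0 -> substrate=0 bound=3 product=3
t=5: arr=0 -> substrate=0 bound=2 product=4
t=6: arr=0 -> substrate=0 bound=0 product=6
t=7: arr=3 -> substrate=0 bound=3 product=6

Answer: 6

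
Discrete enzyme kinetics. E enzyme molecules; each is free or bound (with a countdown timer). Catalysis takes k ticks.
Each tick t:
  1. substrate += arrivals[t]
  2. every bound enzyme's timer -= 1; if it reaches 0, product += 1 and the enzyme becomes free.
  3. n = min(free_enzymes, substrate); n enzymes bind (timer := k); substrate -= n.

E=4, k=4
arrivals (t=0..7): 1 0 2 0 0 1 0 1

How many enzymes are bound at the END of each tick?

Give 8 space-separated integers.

t=0: arr=1 -> substrate=0 bound=1 product=0
t=1: arr=0 -> substrate=0 bound=1 product=0
t=2: arr=2 -> substrate=0 bound=3 product=0
t=3: arr=0 -> substrate=0 bound=3 product=0
t=4: arr=0 -> substrate=0 bound=2 product=1
t=5: arr=1 -> substrate=0 bound=3 product=1
t=6: arr=0 -> substrate=0 bound=1 product=3
t=7: arr=1 -> substrate=0 bound=2 product=3

Answer: 1 1 3 3 2 3 1 2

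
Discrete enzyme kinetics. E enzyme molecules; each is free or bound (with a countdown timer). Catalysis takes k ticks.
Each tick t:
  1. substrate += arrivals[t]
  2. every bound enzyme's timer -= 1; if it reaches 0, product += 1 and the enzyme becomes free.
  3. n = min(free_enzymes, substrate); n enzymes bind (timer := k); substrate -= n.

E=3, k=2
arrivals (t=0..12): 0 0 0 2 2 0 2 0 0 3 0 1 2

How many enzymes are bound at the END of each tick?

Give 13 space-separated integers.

t=0: arr=0 -> substrate=0 bound=0 product=0
t=1: arr=0 -> substrate=0 bound=0 product=0
t=2: arr=0 -> substrate=0 bound=0 product=0
t=3: arr=2 -> substrate=0 bound=2 product=0
t=4: arr=2 -> substrate=1 bound=3 product=0
t=5: arr=0 -> substrate=0 bound=2 product=2
t=6: arr=2 -> substrate=0 bound=3 product=3
t=7: arr=0 -> substrate=0 bound=2 product=4
t=8: arr=0 -> substrate=0 bound=0 product=6
t=9: arr=3 -> substrate=0 bound=3 product=6
t=10: arr=0 -> substrate=0 bound=3 product=6
t=11: arr=1 -> substrate=0 bound=1 product=9
t=12: arr=2 -> substrate=0 bound=3 product=9

Answer: 0 0 0 2 3 2 3 2 0 3 3 1 3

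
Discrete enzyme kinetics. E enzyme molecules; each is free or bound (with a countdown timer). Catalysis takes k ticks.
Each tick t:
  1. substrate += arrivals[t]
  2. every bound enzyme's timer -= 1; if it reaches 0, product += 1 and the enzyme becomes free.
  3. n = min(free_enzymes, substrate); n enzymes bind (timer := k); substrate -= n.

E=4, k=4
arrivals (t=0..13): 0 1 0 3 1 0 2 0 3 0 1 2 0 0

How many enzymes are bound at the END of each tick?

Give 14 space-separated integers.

t=0: arr=0 -> substrate=0 bound=0 product=0
t=1: arr=1 -> substrate=0 bound=1 product=0
t=2: arr=0 -> substrate=0 bound=1 product=0
t=3: arr=3 -> substrate=0 bound=4 product=0
t=4: arr=1 -> substrate=1 bound=4 product=0
t=5: arr=0 -> substrate=0 bound=4 product=1
t=6: arr=2 -> substrate=2 bound=4 product=1
t=7: arr=0 -> substrate=0 bound=3 product=4
t=8: arr=3 -> substrate=2 bound=4 product=4
t=9: arr=0 -> substrate=1 bound=4 product=5
t=10: arr=1 -> substrate=2 bound=4 product=5
t=11: arr=2 -> substrate=2 bound=4 product=7
t=12: arr=0 -> substrate=1 bound=4 product=8
t=13: arr=0 -> substrate=0 bound=4 product=9

Answer: 0 1 1 4 4 4 4 3 4 4 4 4 4 4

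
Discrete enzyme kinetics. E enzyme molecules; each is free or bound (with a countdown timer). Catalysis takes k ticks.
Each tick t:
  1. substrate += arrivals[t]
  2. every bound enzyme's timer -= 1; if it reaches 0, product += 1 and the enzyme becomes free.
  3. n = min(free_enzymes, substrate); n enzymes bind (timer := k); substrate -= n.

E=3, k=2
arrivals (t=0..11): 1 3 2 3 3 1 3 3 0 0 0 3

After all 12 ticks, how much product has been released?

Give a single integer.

Answer: 15

Derivation:
t=0: arr=1 -> substrate=0 bound=1 product=0
t=1: arr=3 -> substrate=1 bound=3 product=0
t=2: arr=2 -> substrate=2 bound=3 product=1
t=3: arr=3 -> substrate=3 bound=3 product=3
t=4: arr=3 -> substrate=5 bound=3 product=4
t=5: arr=1 -> substrate=4 bound=3 product=6
t=6: arr=3 -> substrate=6 bound=3 product=7
t=7: arr=3 -> substrate=7 bound=3 product=9
t=8: arr=0 -> substrate=6 bound=3 product=10
t=9: arr=0 -> substrate=4 bound=3 product=12
t=10: arr=0 -> substrate=3 bound=3 product=13
t=11: arr=3 -> substrate=4 bound=3 product=15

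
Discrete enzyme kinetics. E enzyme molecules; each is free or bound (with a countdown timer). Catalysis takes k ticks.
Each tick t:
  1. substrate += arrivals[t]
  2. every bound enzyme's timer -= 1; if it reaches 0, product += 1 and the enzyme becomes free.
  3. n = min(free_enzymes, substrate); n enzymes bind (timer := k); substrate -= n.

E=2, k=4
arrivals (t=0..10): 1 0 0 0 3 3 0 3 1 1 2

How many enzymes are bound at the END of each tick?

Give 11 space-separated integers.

t=0: arr=1 -> substrate=0 bound=1 product=0
t=1: arr=0 -> substrate=0 bound=1 product=0
t=2: arr=0 -> substrate=0 bound=1 product=0
t=3: arr=0 -> substrate=0 bound=1 product=0
t=4: arr=3 -> substrate=1 bound=2 product=1
t=5: arr=3 -> substrate=4 bound=2 product=1
t=6: arr=0 -> substrate=4 bound=2 product=1
t=7: arr=3 -> substrate=7 bound=2 product=1
t=8: arr=1 -> substrate=6 bound=2 product=3
t=9: arr=1 -> substrate=7 bound=2 product=3
t=10: arr=2 -> substrate=9 bound=2 product=3

Answer: 1 1 1 1 2 2 2 2 2 2 2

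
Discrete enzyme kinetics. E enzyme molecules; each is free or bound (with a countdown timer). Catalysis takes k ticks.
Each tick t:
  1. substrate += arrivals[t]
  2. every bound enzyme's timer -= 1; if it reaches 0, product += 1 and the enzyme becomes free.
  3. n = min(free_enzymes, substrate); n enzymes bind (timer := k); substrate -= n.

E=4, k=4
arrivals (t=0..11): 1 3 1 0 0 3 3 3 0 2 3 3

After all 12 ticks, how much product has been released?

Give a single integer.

t=0: arr=1 -> substrate=0 bound=1 product=0
t=1: arr=3 -> substrate=0 bound=4 product=0
t=2: arr=1 -> substrate=1 bound=4 product=0
t=3: arr=0 -> substrate=1 bound=4 product=0
t=4: arr=0 -> substrate=0 bound=4 product=1
t=5: arr=3 -> substrate=0 bound=4 product=4
t=6: arr=3 -> substrate=3 bound=4 product=4
t=7: arr=3 -> substrate=6 bound=4 product=4
t=8: arr=0 -> substrate=5 bound=4 product=5
t=9: arr=2 -> substrate=4 bound=4 product=8
t=10: arr=3 -> substrate=7 bound=4 product=8
t=11: arr=3 -> substrate=10 bound=4 product=8

Answer: 8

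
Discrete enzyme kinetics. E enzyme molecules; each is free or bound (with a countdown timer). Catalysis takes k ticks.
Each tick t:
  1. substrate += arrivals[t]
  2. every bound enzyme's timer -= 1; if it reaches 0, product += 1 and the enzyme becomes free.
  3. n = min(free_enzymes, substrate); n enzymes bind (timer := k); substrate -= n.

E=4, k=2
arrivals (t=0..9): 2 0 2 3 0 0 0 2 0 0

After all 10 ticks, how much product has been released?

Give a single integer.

Answer: 9

Derivation:
t=0: arr=2 -> substrate=0 bound=2 product=0
t=1: arr=0 -> substrate=0 bound=2 product=0
t=2: arr=2 -> substrate=0 bound=2 product=2
t=3: arr=3 -> substrate=1 bound=4 product=2
t=4: arr=0 -> substrate=0 bound=3 product=4
t=5: arr=0 -> substrate=0 bound=1 product=6
t=6: arr=0 -> substrate=0 bound=0 product=7
t=7: arr=2 -> substrate=0 bound=2 product=7
t=8: arr=0 -> substrate=0 bound=2 product=7
t=9: arr=0 -> substrate=0 bound=0 product=9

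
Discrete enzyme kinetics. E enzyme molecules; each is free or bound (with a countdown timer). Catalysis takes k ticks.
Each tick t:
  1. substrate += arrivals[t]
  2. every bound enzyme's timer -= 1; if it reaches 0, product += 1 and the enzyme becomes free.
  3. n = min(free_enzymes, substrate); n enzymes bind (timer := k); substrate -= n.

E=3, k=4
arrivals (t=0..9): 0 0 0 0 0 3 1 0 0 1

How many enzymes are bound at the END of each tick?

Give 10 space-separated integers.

t=0: arr=0 -> substrate=0 bound=0 product=0
t=1: arr=0 -> substrate=0 bound=0 product=0
t=2: arr=0 -> substrate=0 bound=0 product=0
t=3: arr=0 -> substrate=0 bound=0 product=0
t=4: arr=0 -> substrate=0 bound=0 product=0
t=5: arr=3 -> substrate=0 bound=3 product=0
t=6: arr=1 -> substrate=1 bound=3 product=0
t=7: arr=0 -> substrate=1 bound=3 product=0
t=8: arr=0 -> substrate=1 bound=3 product=0
t=9: arr=1 -> substrate=0 bound=2 product=3

Answer: 0 0 0 0 0 3 3 3 3 2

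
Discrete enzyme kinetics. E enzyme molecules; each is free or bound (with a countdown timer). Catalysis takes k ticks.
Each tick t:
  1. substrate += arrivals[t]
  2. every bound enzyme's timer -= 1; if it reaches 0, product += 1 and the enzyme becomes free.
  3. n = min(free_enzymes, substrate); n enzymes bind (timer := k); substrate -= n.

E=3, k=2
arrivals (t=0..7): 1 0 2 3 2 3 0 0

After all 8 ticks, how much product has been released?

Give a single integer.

t=0: arr=1 -> substrate=0 bound=1 product=0
t=1: arr=0 -> substrate=0 bound=1 product=0
t=2: arr=2 -> substrate=0 bound=2 product=1
t=3: arr=3 -> substrate=2 bound=3 product=1
t=4: arr=2 -> substrate=2 bound=3 product=3
t=5: arr=3 -> substrate=4 bound=3 product=4
t=6: arr=0 -> substrate=2 bound=3 product=6
t=7: arr=0 -> substrate=1 bound=3 product=7

Answer: 7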